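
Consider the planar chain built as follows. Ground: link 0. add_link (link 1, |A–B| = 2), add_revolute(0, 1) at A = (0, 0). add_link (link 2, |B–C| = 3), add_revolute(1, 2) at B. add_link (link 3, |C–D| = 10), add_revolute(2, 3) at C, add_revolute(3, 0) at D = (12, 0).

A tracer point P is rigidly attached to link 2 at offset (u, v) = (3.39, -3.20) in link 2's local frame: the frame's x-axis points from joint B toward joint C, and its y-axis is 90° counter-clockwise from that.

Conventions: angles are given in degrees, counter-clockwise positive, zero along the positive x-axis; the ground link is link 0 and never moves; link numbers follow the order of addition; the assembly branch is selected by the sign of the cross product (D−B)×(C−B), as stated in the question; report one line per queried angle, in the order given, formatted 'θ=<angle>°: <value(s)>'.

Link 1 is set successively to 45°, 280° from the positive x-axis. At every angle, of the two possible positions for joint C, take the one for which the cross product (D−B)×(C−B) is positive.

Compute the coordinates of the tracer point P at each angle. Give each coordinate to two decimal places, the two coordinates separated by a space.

A=(0,0), D=(12.00,0)
θ=45°: B = A + 2.00·(cos45°, sin45°) = (1.4142, 1.4142)
θ=45°: |BD| = 10.6798
θ=45°: circle(B,3.00) ∩ circle(D,10.00): a=1.0796, h=2.7990
θ=45°:   candidates: C₊=(2.8549,4.0456) cross=29.893; C₋=(2.1136,-1.5031) cross=-29.893
θ=45°:   branch + wants cross > 0 → take C=(2.8549,4.0456) (cross=29.893)
θ=45°: ex = (C−B)/|BC| = (0.4802,0.8771); ey = (-0.8771,0.4802)
θ=45°: P = B + 3.39·ex + -3.20·ey = (5.8490,2.8510)
θ=280°: B = A + 2.00·(cos280°, sin280°) = (0.3473, -1.9696)
θ=280°: |BD| = 11.8180
θ=280°: circle(B,3.00) ∩ circle(D,10.00): a=2.0589, h=2.1819
θ=280°:   candidates: C₊=(2.0138,0.5249) cross=25.786; C₋=(2.7411,-3.7779) cross=-25.786
θ=280°:   branch + wants cross > 0 → take C=(2.0138,0.5249) (cross=25.786)
θ=280°: ex = (C−B)/|BC| = (0.5555,0.8315); ey = (-0.8315,0.5555)
θ=280°: P = B + 3.39·ex + -3.20·ey = (4.8913,-0.9284)

θ=45°: 5.85 2.85
θ=280°: 4.89 -0.93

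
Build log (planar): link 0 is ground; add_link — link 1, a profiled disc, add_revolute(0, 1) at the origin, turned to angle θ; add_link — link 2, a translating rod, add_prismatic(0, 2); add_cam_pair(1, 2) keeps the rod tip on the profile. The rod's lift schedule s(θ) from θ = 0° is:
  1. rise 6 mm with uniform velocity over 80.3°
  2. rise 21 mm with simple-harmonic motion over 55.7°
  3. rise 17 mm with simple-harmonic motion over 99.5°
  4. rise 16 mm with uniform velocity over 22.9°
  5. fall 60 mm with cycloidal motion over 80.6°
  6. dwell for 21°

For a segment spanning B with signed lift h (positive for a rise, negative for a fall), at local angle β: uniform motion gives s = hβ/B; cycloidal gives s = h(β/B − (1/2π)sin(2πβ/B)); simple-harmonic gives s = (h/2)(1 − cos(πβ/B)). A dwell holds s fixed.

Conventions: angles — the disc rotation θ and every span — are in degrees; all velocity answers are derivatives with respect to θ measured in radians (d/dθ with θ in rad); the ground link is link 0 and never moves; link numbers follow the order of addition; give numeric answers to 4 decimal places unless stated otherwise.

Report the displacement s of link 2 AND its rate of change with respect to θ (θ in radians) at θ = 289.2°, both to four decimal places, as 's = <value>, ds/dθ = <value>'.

seg 1 [0°–80.3°] uniform, h=6: full span → s += 6 → s = 6.0000
seg 2 [80.3°–136°] simple-harmonic, h=21: full span → s += 21 → s = 27.0000
seg 3 [136°–235.5°] simple-harmonic, h=17: full span → s += 17 → s = 44.0000
seg 4 [235.5°–258.4°] uniform, h=16: full span → s += 16 → s = 60.0000
seg 5 [258.4°–339°] cycloidal, h=-60: θ=289.2° here. β=30.8, B=80.6. -60·(0.3821 − sin(2π·0.3821)/(2π)) = -16.4850 → s = 43.5150
velocity in seg [258.4°–339°] (cycloidal), θ in radians: β = 30.8° = 0.5376 rad, B = 80.6° = 1.4067 rad; ds/dθ = (h/B)(1 − cos(2πβ/B)) = ((-60)/1.4067)(1 − cos(2π·0.3821)) = -74.132554 mm/rad

s = 43.5150, ds/dθ = -74.1326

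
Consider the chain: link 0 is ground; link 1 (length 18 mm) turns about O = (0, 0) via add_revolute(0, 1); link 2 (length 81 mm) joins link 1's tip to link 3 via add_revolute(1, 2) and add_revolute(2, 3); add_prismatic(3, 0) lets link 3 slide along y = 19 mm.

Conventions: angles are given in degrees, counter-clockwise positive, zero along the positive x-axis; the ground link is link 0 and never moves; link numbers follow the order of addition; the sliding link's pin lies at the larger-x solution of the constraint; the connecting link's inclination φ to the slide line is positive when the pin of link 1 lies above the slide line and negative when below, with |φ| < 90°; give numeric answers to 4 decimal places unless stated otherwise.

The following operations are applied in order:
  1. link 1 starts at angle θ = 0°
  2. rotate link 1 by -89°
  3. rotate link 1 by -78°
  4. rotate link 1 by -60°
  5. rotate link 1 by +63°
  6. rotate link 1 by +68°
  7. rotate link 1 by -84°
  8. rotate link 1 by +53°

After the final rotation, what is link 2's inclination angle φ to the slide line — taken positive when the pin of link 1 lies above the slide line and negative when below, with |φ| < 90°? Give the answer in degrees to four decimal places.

geometry: r = 18 mm, L = 81 mm, e = 19 mm; θ starts at 0°
rotate link 1 by -89°: θ ← 0° -89° = -89°
rotate link 1 by -78°: θ ← -89° -78° = -167°
rotate link 1 by -60°: θ ← -167° -60° = -227°
rotate link 1 by +63°: θ ← -227° +63° = -164°
rotate link 1 by +68°: θ ← -164° +68° = -96°
rotate link 1 by -84°: θ ← -96° -84° = -180°
rotate link 1 by +53°: θ ← -180° +53° = -127°
h = r sin θ − e = -14.375439 − 19 = -33.375439
sin φ = h / L = -33.375439 / 81 = -0.41204246
φ = arcsin(-0.41204246) = -24.333204°

-24.3332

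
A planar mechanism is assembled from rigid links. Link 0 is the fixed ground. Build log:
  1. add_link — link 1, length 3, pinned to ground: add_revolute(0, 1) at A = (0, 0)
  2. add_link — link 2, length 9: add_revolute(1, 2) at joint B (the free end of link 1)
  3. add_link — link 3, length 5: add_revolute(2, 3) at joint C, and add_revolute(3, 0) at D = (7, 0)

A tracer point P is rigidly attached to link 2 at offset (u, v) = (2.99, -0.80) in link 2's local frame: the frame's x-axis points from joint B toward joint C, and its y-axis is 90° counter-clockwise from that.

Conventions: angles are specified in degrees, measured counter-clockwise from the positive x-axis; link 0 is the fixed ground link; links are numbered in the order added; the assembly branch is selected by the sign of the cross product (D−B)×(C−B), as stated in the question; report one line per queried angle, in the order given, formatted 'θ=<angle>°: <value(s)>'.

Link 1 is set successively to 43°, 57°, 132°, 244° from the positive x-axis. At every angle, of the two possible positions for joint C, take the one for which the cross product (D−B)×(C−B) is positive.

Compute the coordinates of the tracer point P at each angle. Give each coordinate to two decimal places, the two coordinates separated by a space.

A=(0,0), D=(7.00,0)
θ=43°: B = A + 3.00·(cos43°, sin43°) = (2.1941, 2.0460)
θ=43°: |BD| = 5.2233
θ=43°: circle(B,9.00) ∩ circle(D,5.00): a=7.9722, h=4.1765
θ=43°:   candidates: C₊=(11.1652,2.7660) cross=21.815; C₋=(7.8933,-4.9196) cross=-21.815
θ=43°:   branch + wants cross > 0 → take C=(11.1652,2.7660) (cross=21.815)
θ=43°: ex = (C−B)/|BC| = (0.9968,0.0800); ey = (-0.0800,0.9968)
θ=43°: P = B + 2.99·ex + -0.80·ey = (5.2385,1.4878)
θ=57°: B = A + 3.00·(cos57°, sin57°) = (1.6339, 2.5160)
θ=57°: |BD| = 5.9266
θ=57°: circle(B,9.00) ∩ circle(D,5.00): a=7.6877, h=4.6796
θ=57°:   candidates: C₊=(10.5811,3.4893) cross=27.734; C₋=(6.6079,-4.9846) cross=-27.734
θ=57°:   branch + wants cross > 0 → take C=(10.5811,3.4893) (cross=27.734)
θ=57°: ex = (C−B)/|BC| = (0.9941,0.1081); ey = (-0.1081,0.9941)
θ=57°: P = B + 2.99·ex + -0.80·ey = (4.6929,2.0441)
θ=132°: B = A + 3.00·(cos132°, sin132°) = (-2.0074, 2.2294)
θ=132°: |BD| = 9.2792
θ=132°: circle(B,9.00) ∩ circle(D,5.00): a=7.6571, h=4.7296
θ=132°:   candidates: C₊=(6.5618,4.9808) cross=43.887; C₋=(4.2891,-4.2013) cross=-43.887
θ=132°:   branch + wants cross > 0 → take C=(6.5618,4.9808) (cross=43.887)
θ=132°: ex = (C−B)/|BC| = (0.9521,0.3057); ey = (-0.3057,0.9521)
θ=132°: P = B + 2.99·ex + -0.80·ey = (1.0840,2.3818)
θ=244°: B = A + 3.00·(cos244°, sin244°) = (-1.3151, -2.6964)
θ=244°: |BD| = 8.7414
θ=244°: circle(B,9.00) ∩ circle(D,5.00): a=7.5738, h=4.8618
θ=244°:   candidates: C₊=(4.3897,4.2646) cross=42.499; C₋=(7.3891,-4.9848) cross=-42.499
θ=244°:   branch + wants cross > 0 → take C=(4.3897,4.2646) (cross=42.499)
θ=244°: ex = (C−B)/|BC| = (0.6339,0.7734); ey = (-0.7734,0.6339)
θ=244°: P = B + 2.99·ex + -0.80·ey = (1.1989,-0.8909)

θ=43°: 5.24 1.49
θ=57°: 4.69 2.04
θ=132°: 1.08 2.38
θ=244°: 1.20 -0.89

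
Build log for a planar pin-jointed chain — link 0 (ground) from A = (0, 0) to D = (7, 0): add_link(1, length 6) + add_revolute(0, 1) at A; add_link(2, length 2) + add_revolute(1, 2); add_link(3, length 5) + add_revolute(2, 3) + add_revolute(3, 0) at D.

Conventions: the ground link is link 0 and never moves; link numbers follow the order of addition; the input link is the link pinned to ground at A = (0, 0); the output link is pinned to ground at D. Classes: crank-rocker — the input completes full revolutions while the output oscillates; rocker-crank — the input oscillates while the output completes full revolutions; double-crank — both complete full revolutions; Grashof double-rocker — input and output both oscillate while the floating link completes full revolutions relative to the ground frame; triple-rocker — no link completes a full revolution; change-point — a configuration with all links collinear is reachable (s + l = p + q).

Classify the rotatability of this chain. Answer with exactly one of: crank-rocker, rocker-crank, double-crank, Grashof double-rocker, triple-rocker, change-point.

lengths: ground=7, input=6, coupler=2, output=5
sorted: s=2 (shortest), l=7 (longest), p+q=11
s + l = 9 vs p + q = 11
s + l < p + q (Grashof) with shortest = coupler link → Grashof double-rocker

Grashof double-rocker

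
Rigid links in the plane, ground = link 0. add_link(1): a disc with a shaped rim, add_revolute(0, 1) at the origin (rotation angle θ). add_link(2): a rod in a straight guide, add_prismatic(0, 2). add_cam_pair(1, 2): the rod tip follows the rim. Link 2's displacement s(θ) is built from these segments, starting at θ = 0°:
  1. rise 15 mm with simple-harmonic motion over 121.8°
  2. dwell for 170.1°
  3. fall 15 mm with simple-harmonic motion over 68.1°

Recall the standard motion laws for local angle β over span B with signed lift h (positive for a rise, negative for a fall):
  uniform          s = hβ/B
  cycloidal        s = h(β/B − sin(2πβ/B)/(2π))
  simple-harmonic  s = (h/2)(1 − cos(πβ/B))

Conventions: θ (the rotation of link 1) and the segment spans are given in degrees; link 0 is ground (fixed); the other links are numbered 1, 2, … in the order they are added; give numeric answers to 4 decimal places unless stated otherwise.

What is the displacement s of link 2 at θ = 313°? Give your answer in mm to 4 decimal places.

segment 1 (0° to 121.8°, simple-harmonic, h = 15) is passed completely: s = 0.0000 + (15) = 15.0000
segment 2 (121.8° to 291.9°, dwell): s unchanged at 15.0000
θ = 313° falls in segment 3 (291.9° to 360°, simple-harmonic, h = -15): β = 313 − 291.9 = 21.1°, B = 68.1°; Δs = -15/2·(1 − cos(π·0.3098)) = -3.2812; s = 15.0000 − 3.2812 = 11.7188

11.7188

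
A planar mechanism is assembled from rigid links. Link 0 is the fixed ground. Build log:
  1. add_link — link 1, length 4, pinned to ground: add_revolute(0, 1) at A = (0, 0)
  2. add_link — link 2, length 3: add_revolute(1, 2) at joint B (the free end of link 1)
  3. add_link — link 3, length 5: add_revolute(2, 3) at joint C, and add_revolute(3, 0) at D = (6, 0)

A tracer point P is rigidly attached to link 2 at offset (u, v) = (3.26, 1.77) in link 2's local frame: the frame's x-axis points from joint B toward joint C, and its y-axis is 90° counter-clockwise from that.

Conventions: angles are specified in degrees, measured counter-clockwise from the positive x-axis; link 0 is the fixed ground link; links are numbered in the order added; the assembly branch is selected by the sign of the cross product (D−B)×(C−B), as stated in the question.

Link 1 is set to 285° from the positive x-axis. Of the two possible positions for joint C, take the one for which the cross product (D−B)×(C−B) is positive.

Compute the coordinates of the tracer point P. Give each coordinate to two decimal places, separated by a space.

A=(0,0), D=(6.00,0)
B = A + 4.00·(cos285°, sin285°) = (1.0353, -3.8637)
|BD| = 6.2910
circle(B,3.00) ∩ circle(D,5.00): a=1.8738, h=2.3428
  candidates: C₊=(1.0752,-0.8640) cross=14.739; C₋=(3.9529,-4.5617) cross=-14.739
  branch + wants cross > 0 → take C=(1.0752,-0.8640) (cross=14.739)
ex = (C−B)/|BC| = (0.0133,0.9999); ey = (-0.9999,0.0133)
P = B + 3.26·ex + 1.77·ey = (-0.6912,-0.5804)

-0.69 -0.58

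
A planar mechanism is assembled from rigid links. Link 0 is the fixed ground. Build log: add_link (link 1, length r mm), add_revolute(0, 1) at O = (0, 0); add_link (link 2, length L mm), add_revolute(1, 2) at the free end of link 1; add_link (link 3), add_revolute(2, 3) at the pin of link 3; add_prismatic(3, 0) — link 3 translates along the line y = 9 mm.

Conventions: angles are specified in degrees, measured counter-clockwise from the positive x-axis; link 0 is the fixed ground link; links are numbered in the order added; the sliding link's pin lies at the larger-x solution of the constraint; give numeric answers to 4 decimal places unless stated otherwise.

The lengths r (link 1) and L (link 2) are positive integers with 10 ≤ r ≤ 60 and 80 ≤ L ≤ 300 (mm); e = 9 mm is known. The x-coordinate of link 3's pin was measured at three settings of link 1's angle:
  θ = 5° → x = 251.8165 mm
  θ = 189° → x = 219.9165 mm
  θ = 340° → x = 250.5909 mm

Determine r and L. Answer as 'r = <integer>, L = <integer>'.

constraint per measurement: (x − r cos θ)² + (r sin θ − e)² = L²
subtracting the θ₁ and θ₂ equations cancels the r² and L² terms:
r = (x₁² − x₂²) / (2[(x₁cos θ₁ + e sin θ₁) − (x₂cos θ₂ + e sin θ₂)]) = 16.0000 → r = 16
L² = (x₁ − r cos θ₁)² + (r sin θ₁ − e)² = 55695.9844 → L = 236.0000 → L = 236
check at θ₃=340°: x = 250.5909 (printed 250.5909) ✓

r = 16, L = 236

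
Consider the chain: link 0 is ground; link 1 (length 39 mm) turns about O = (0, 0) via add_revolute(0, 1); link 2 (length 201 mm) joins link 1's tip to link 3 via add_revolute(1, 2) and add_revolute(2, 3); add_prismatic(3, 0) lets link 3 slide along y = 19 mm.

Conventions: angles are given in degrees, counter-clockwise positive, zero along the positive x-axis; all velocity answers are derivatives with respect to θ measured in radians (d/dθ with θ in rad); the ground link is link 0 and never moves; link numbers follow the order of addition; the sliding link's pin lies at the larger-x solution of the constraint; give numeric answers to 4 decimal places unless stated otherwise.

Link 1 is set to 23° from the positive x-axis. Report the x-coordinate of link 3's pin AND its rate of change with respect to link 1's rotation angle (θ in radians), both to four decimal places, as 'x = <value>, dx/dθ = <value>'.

geometry: r = 39 mm, L = 201 mm, e = 19 mm
crank pin P = (r cos θ, r sin θ) = (35.899689, 15.238514)
h = r sin θ − e = 15.238514 − 19 = -3.761486
x = r cos θ + √(L² − h²) = 35.899689 + 200.964801 = 236.864490
dx/dθ = −r sin θ − h·r cos θ/√(L² − h²) (θ in radians; h = -3.761486) = -14.566575

x = 236.8645, dx/dθ = -14.5666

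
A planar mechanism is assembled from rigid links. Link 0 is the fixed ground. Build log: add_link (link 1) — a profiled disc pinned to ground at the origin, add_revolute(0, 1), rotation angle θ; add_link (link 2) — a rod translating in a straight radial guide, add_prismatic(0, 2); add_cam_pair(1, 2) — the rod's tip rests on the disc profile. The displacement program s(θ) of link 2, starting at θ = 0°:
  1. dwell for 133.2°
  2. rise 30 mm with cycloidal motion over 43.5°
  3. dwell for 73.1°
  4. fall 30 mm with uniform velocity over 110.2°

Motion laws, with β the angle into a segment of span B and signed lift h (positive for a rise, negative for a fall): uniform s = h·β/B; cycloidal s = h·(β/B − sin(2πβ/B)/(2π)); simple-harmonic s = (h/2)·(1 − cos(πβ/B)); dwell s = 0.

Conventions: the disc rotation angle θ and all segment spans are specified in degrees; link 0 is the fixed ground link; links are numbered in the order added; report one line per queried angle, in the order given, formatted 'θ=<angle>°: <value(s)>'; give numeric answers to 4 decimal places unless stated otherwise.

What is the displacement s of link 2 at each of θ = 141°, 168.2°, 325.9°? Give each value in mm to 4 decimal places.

seg 1 [0°–133.2°] dwell: s stays 0.0000
seg 2 [133.2°–176.7°] cycloidal, h=30: θ=141° here. β=7.8, B=43.5. 30·(0.1793 − sin(2π·0.1793)/(2π)) = 1.0679 → s = 1.0679
seg 2 [133.2°–176.7°] cycloidal, h=30: θ=168.2° here. β=35, B=43.5. 30·(0.8046 − sin(2π·0.8046)/(2π)) = 28.6344 → s = 28.6344
seg 2 [133.2°–176.7°] cycloidal, h=30: full span → s += 30 → s = 30.0000
seg 3 [176.7°–249.8°] dwell: s stays 30.0000
seg 4 [249.8°–360°] uniform, h=-30: θ=325.9° here. β=76.1, B=110.2. -30·76.1/110.2 = -20.7169 → s = 9.2831

θ=141°: 1.0679
θ=168.2°: 28.6344
θ=325.9°: 9.2831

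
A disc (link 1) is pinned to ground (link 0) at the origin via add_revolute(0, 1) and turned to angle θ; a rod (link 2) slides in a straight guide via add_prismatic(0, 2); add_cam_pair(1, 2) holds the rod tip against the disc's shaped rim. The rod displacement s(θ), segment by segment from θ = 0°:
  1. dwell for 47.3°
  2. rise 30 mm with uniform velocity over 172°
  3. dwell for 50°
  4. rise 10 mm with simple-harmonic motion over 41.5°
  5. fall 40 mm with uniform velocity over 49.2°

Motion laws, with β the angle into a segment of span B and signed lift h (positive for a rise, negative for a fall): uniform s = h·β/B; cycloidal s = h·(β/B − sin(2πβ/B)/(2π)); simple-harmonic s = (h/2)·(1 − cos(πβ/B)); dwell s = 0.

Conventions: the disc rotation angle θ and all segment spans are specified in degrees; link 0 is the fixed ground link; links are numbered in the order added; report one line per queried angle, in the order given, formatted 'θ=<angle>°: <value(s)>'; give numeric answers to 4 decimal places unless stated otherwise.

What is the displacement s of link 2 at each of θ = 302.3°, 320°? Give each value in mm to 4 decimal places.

segment 1 (0° to 47.3°, dwell): s unchanged at 0.0000
segment 2 (47.3° to 219.3°, uniform, h = 30) is passed completely: s = 0.0000 + (30) = 30.0000
segment 3 (219.3° to 269.3°, dwell): s unchanged at 30.0000
θ = 302.3° falls in segment 4 (269.3° to 310.8°, simple-harmonic, h = 10): β = 302.3 − 269.3 = 33°, B = 41.5°; Δs = 10/2·(1 − cos(π·0.7952)) = 9.0001; s = 30.0000 + 9.0001 = 39.0001
segment 4 (269.3° to 310.8°, simple-harmonic, h = 10) is passed completely: s = 30.0000 + (10) = 40.0000
θ = 320° falls in segment 5 (310.8° to 360°, uniform, h = -40): β = 320 − 310.8 = 9.2°, B = 49.2°; Δs = -40·9.2/49.2 = -7.4797; s = 40.0000 − 7.4797 = 32.5203

θ=302.3°: 39.0001
θ=320°: 32.5203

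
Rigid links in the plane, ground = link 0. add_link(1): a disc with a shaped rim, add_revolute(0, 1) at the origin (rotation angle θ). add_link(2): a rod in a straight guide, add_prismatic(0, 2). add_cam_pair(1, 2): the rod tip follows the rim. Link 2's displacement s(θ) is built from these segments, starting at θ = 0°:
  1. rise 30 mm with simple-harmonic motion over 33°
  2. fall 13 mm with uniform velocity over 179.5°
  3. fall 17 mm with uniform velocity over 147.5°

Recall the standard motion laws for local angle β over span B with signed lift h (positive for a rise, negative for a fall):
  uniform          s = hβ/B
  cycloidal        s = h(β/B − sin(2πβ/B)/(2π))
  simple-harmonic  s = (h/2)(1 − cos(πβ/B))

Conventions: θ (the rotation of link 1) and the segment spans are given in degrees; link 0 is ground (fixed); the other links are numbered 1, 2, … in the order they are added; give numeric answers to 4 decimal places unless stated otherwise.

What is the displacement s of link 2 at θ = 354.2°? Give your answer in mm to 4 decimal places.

segment 1 (0° to 33°, simple-harmonic, h = 30) is passed completely: s = 0.0000 + (30) = 30.0000
segment 2 (33° to 212.5°, uniform, h = -13) is passed completely: s = 30.0000 + (-13) = 17.0000
θ = 354.2° falls in segment 3 (212.5° to 360°, uniform, h = -17): β = 354.2 − 212.5 = 141.7°, B = 147.5°; Δs = -17·141.7/147.5 = -16.3315; s = 17.0000 − 16.3315 = 0.6685

0.6685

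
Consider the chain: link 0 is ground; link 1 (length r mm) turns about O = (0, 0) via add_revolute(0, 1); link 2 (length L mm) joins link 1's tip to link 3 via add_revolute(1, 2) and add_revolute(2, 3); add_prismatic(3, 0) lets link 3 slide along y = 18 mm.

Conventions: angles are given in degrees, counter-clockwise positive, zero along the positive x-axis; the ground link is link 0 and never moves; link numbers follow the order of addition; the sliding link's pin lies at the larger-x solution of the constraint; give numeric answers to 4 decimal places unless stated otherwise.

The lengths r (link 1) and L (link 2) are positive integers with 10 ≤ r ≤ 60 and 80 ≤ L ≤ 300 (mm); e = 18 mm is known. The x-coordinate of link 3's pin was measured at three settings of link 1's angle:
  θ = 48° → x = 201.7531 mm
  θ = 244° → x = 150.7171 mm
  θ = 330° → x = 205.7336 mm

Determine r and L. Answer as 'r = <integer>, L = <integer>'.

constraint per measurement: (x − r cos θ)² + (r sin θ − e)² = L²
subtracting the θ₁ and θ₂ equations cancels the r² and L² terms:
r = (x₁² − x₂²) / (2[(x₁cos θ₁ + e sin θ₁) − (x₂cos θ₂ + e sin θ₂)]) = 39.0000 → r = 39
L² = (x₁ − r cos θ₁)² + (r sin θ₁ − e)² = 30976.0024 → L = 176.0000 → L = 176
check at θ₃=330°: x = 205.7336 (printed 205.7336) ✓

r = 39, L = 176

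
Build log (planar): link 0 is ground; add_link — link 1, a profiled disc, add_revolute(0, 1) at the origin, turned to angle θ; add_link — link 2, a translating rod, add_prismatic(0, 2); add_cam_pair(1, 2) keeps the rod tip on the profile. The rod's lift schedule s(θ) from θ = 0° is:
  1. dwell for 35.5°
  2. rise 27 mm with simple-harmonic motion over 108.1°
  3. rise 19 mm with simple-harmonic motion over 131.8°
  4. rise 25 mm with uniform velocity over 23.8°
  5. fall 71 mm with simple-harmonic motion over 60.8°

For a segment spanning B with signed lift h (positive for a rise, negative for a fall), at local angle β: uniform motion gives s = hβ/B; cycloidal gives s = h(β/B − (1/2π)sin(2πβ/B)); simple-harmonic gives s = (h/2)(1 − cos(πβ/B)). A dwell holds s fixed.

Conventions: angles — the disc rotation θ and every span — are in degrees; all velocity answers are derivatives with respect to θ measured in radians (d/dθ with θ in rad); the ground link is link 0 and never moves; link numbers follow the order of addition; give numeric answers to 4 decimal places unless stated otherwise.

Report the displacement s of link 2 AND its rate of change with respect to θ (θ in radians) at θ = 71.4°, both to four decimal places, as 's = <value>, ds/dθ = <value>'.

seg 1 [0°–35.5°] dwell: s stays 0.0000
seg 2 [35.5°–143.6°] simple-harmonic, h=27: θ=71.4° here. β=35.9, B=108.1. 27/2·(1 − cos(π·0.3321)) = 6.7047 → s = 6.7047
velocity in seg [35.5°–143.6°] (simple-harmonic), θ in radians: β = 35.9° = 0.6266 rad, B = 108.1° = 1.8867 rad; ds/dθ = (πh/(2B)) sin(πβ/B) = (π·27/(2·1.8867)) sin(π·0.3321) = 19.423847 mm/rad

s = 6.7047, ds/dθ = 19.4238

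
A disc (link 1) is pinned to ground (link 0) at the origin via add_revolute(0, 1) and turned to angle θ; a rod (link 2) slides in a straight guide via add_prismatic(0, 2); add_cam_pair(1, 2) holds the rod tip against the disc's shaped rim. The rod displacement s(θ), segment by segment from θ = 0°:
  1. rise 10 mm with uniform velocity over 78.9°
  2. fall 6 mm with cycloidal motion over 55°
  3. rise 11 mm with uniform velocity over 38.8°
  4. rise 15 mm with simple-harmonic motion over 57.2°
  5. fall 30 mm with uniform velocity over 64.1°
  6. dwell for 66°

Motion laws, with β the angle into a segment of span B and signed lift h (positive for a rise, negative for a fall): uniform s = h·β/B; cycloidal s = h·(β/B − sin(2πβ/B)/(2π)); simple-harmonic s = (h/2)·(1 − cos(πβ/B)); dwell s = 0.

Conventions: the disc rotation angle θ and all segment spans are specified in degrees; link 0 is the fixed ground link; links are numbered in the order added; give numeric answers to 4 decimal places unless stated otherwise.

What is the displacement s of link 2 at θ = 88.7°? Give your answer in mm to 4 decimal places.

segment 1 (0° to 78.9°, uniform, h = 10) is passed completely: s = 0.0000 + (10) = 10.0000
θ = 88.7° falls in segment 2 (78.9° to 133.9°, cycloidal, h = -6): β = 88.7 − 78.9 = 9.8°, B = 55°; Δs = -6·(0.1782 − sin(2π·0.1782)/(2π)) = -0.2097; s = 10.0000 − 0.2097 = 9.7903

9.7903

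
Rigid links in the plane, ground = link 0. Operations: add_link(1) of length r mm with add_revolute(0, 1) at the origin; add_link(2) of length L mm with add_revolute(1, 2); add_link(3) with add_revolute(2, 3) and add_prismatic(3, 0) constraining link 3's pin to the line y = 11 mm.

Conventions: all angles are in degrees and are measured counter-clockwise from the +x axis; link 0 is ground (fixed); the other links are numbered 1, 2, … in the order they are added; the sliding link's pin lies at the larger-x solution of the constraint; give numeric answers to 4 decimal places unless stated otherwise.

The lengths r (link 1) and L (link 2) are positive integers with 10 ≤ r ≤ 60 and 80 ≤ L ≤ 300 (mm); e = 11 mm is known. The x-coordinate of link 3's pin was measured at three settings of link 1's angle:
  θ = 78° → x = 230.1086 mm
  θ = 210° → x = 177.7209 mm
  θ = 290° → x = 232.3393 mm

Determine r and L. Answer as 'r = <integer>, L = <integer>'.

constraint per measurement: (x − r cos θ)² + (r sin θ − e)² = L²
subtracting the θ₁ and θ₂ equations cancels the r² and L² terms:
r = (x₁² − x₂²) / (2[(x₁cos θ₁ + e sin θ₁) − (x₂cos θ₂ + e sin θ₂)]) = 49.0000 → r = 49
L² = (x₁ − r cos θ₁)² + (r sin θ₁ − e)² = 49728.9824 → L = 223.0000 → L = 223
check at θ₃=290°: x = 232.3393 (printed 232.3393) ✓

r = 49, L = 223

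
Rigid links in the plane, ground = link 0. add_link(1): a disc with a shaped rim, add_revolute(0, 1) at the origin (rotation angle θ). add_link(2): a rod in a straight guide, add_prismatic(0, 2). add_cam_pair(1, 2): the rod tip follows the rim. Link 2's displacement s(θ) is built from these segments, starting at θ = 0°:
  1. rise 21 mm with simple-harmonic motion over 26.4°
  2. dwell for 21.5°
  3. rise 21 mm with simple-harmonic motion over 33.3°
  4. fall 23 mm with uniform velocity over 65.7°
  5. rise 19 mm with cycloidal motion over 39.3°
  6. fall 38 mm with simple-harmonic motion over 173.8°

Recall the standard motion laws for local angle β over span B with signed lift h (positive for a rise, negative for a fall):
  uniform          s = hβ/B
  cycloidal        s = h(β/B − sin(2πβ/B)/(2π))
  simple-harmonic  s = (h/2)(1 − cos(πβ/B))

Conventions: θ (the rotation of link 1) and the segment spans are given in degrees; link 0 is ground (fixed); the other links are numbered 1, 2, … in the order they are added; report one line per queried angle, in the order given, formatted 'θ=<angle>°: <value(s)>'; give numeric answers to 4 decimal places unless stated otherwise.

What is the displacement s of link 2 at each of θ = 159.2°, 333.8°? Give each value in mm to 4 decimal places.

segment 1 (0° to 26.4°, simple-harmonic, h = 21) is passed completely: s = 0.0000 + (21) = 21.0000
segment 2 (26.4° to 47.9°, dwell): s unchanged at 21.0000
segment 3 (47.9° to 81.2°, simple-harmonic, h = 21) is passed completely: s = 21.0000 + (21) = 42.0000
segment 4 (81.2° to 146.9°, uniform, h = -23) is passed completely: s = 42.0000 + (-23) = 19.0000
θ = 159.2° falls in segment 5 (146.9° to 186.2°, cycloidal, h = 19): β = 159.2 − 146.9 = 12.3°, B = 39.3°; Δs = 19·(0.3130 − sin(2π·0.3130)/(2π)) = 3.1563; s = 19.0000 + 3.1563 = 22.1563
segment 5 (146.9° to 186.2°, cycloidal, h = 19) is passed completely: s = 19.0000 + (19) = 38.0000
θ = 333.8° falls in segment 6 (186.2° to 360°, simple-harmonic, h = -38): β = 333.8 − 186.2 = 147.6°, B = 173.8°; Δs = -38/2·(1 − cos(π·0.8493)) = -35.9088; s = 38.0000 − 35.9088 = 2.0912

θ=159.2°: 22.1563
θ=333.8°: 2.0912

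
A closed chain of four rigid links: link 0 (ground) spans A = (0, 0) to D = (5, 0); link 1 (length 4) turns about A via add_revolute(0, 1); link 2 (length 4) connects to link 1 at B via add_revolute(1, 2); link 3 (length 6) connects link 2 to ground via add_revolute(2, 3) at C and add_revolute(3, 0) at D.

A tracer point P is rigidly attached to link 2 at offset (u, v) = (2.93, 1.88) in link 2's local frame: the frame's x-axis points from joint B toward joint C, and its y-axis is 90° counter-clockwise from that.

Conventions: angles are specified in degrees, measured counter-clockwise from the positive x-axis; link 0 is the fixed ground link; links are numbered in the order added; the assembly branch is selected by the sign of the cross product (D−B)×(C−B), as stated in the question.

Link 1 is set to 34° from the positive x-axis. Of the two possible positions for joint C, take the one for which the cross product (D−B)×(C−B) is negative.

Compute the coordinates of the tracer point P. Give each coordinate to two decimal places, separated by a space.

A=(0,0), D=(5.00,0)
B = A + 4.00·(cos34°, sin34°) = (3.3162, 2.2368)
|BD| = 2.7997
circle(B,4.00) ∩ circle(D,6.00): a=-2.1719, h=3.3590
  candidates: C₊=(4.6935,5.9922) cross=9.404; C₋=(-0.6737,1.9518) cross=-9.404
  branch - wants cross < 0 → take C=(-0.6737,1.9518) (cross=-9.404)
ex = (C−B)/|BC| = (-0.9975,-0.0713); ey = (0.0713,-0.9975)
P = B + 2.93·ex + 1.88·ey = (0.5276,0.1528)

0.53 0.15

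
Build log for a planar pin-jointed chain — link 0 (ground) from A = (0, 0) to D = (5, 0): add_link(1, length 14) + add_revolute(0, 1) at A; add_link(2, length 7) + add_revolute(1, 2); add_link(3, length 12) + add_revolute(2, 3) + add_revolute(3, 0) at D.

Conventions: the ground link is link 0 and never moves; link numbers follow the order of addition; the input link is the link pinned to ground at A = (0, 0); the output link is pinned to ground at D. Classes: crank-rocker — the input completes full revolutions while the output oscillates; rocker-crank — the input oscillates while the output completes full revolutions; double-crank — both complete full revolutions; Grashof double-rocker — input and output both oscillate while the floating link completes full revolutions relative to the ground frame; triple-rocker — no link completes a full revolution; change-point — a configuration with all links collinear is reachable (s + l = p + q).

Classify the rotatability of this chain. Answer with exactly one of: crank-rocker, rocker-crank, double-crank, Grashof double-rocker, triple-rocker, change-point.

lengths: ground=5, input=14, coupler=7, output=12
sorted: s=5 (shortest), l=14 (longest), p+q=19
s + l = 19 vs p + q = 19
s + l = p + q → change-point (collinear configuration reachable)

change-point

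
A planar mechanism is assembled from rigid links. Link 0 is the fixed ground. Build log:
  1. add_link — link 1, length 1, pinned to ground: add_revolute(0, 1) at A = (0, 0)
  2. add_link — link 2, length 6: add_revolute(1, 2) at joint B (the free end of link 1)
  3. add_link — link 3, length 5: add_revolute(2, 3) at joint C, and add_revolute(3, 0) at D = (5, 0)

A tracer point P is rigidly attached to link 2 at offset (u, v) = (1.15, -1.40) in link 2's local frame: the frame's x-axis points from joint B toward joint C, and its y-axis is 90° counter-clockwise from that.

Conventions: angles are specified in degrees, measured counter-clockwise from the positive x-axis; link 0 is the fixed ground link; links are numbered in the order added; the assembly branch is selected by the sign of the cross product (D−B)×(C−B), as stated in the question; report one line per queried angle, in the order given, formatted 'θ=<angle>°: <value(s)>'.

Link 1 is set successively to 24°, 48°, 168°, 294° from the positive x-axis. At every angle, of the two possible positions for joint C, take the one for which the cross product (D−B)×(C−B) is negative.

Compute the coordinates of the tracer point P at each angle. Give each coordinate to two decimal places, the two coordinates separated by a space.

A=(0,0), D=(5.00,0)
θ=24°: B = A + 1.00·(cos24°, sin24°) = (0.9135, 0.4067)
θ=24°: |BD| = 4.1066
θ=24°: circle(B,6.00) ∩ circle(D,5.00): a=3.3926, h=4.9488
θ=24°:   candidates: C₊=(4.7796,4.9951) cross=20.323; C₋=(3.7993,-4.8537) cross=-20.323
θ=24°:   branch - wants cross < 0 → take C=(3.7993,-4.8537) (cross=-20.323)
θ=24°: ex = (C−B)/|BC| = (0.4810,-0.8767); ey = (0.8767,0.4810)
θ=24°: P = B + 1.15·ex + -1.40·ey = (0.2392,-1.2749)
θ=48°: B = A + 1.00·(cos48°, sin48°) = (0.6691, 0.7431)
θ=48°: |BD| = 4.3942
θ=48°: circle(B,6.00) ∩ circle(D,5.00): a=3.4487, h=4.9098
θ=48°:   candidates: C₊=(4.8985,4.9990) cross=21.574; C₋=(3.2378,-4.6792) cross=-21.574
θ=48°:   branch - wants cross < 0 → take C=(3.2378,-4.6792) (cross=-21.574)
θ=48°: ex = (C−B)/|BC| = (0.4281,-0.9037); ey = (0.9037,0.4281)
θ=48°: P = B + 1.15·ex + -1.40·ey = (-0.1037,-0.8955)
θ=168°: B = A + 1.00·(cos168°, sin168°) = (-0.9781, 0.2079)
θ=168°: |BD| = 5.9818
θ=168°: circle(B,6.00) ∩ circle(D,5.00): a=3.9103, h=4.5507
θ=168°:   candidates: C₊=(3.0880,4.6200) cross=27.221; C₋=(2.7717,-4.4760) cross=-27.221
θ=168°:   branch - wants cross < 0 → take C=(2.7717,-4.4760) (cross=-27.221)
θ=168°: ex = (C−B)/|BC| = (0.6250,-0.7807); ey = (0.7807,0.6250)
θ=168°: P = B + 1.15·ex + -1.40·ey = (-1.3523,-1.5648)
θ=294°: B = A + 1.00·(cos294°, sin294°) = (0.4067, -0.9135)
θ=294°: |BD| = 4.6832
θ=294°: circle(B,6.00) ∩ circle(D,5.00): a=3.5160, h=4.8619
θ=294°:   candidates: C₊=(2.9068,4.5408) cross=22.769; C₋=(4.8036,-4.9961) cross=-22.769
θ=294°:   branch - wants cross < 0 → take C=(4.8036,-4.9961) (cross=-22.769)
θ=294°: ex = (C−B)/|BC| = (0.7328,-0.6804); ey = (0.6804,0.7328)
θ=294°: P = B + 1.15·ex + -1.40·ey = (0.2969,-2.7220)

θ=24°: 0.24 -1.27
θ=48°: -0.10 -0.90
θ=168°: -1.35 -1.56
θ=294°: 0.30 -2.72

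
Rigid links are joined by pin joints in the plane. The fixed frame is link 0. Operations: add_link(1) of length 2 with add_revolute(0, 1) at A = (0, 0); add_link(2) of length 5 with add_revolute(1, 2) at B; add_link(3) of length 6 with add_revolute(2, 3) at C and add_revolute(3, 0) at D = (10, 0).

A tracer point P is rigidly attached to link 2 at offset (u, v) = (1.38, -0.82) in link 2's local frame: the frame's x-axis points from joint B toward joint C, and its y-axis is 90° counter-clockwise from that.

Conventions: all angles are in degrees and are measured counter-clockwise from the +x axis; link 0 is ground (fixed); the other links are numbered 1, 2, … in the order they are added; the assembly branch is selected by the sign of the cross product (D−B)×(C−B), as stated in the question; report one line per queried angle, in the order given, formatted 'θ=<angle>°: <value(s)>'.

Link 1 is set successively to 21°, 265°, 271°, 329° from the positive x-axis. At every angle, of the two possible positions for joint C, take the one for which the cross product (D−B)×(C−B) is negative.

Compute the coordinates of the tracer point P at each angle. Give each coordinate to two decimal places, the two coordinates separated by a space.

A=(0,0), D=(10.00,0)
θ=21°: B = A + 2.00·(cos21°, sin21°) = (1.8672, 0.7167)
θ=21°: |BD| = 8.1644
θ=21°: circle(B,5.00) ∩ circle(D,6.00): a=3.4085, h=3.6581
θ=21°:   candidates: C₊=(5.5837,4.0615) cross=29.866; C₋=(4.9414,-3.2265) cross=-29.866
θ=21°:   branch - wants cross < 0 → take C=(4.9414,-3.2265) (cross=-29.866)
θ=21°: ex = (C−B)/|BC| = (0.6148,-0.7886); ey = (0.7886,0.6148)
θ=21°: P = B + 1.38·ex + -0.82·ey = (2.0690,-0.8758)
θ=265°: B = A + 2.00·(cos265°, sin265°) = (-0.1743, -1.9924)
θ=265°: |BD| = 10.3676
θ=265°: circle(B,5.00) ∩ circle(D,6.00): a=4.6533, h=1.8295
θ=265°:   candidates: C₊=(4.0406,0.6972) cross=18.967; C₋=(4.7438,-2.8935) cross=-18.967
θ=265°:   branch - wants cross < 0 → take C=(4.7438,-2.8935) (cross=-18.967)
θ=265°: ex = (C−B)/|BC| = (0.9836,-0.1802); ey = (0.1802,0.9836)
θ=265°: P = B + 1.38·ex + -0.82·ey = (1.0353,-3.0477)
θ=271°: B = A + 2.00·(cos271°, sin271°) = (0.0349, -1.9997)
θ=271°: |BD| = 10.1638
θ=271°: circle(B,5.00) ∩ circle(D,6.00): a=4.5407, h=2.0932
θ=271°:   candidates: C₊=(4.0750,0.9460) cross=21.275; C₋=(4.8987,-3.1587) cross=-21.275
θ=271°:   branch - wants cross < 0 → take C=(4.8987,-3.1587) (cross=-21.275)
θ=271°: ex = (C−B)/|BC| = (0.9728,-0.2318); ey = (0.2318,0.9728)
θ=271°: P = B + 1.38·ex + -0.82·ey = (1.1873,-3.1172)
θ=329°: B = A + 2.00·(cos329°, sin329°) = (1.7143, -1.0301)
θ=329°: |BD| = 8.3494
θ=329°: circle(B,5.00) ∩ circle(D,6.00): a=3.5160, h=3.5550
θ=329°:   candidates: C₊=(4.7649,2.9315) cross=29.682; C₋=(5.6421,-4.1241) cross=-29.682
θ=329°:   branch - wants cross < 0 → take C=(5.6421,-4.1241) (cross=-29.682)
θ=329°: ex = (C−B)/|BC| = (0.7855,-0.6188); ey = (0.6188,0.7855)
θ=329°: P = B + 1.38·ex + -0.82·ey = (2.2910,-2.5282)

θ=21°: 2.07 -0.88
θ=265°: 1.04 -3.05
θ=271°: 1.19 -3.12
θ=329°: 2.29 -2.53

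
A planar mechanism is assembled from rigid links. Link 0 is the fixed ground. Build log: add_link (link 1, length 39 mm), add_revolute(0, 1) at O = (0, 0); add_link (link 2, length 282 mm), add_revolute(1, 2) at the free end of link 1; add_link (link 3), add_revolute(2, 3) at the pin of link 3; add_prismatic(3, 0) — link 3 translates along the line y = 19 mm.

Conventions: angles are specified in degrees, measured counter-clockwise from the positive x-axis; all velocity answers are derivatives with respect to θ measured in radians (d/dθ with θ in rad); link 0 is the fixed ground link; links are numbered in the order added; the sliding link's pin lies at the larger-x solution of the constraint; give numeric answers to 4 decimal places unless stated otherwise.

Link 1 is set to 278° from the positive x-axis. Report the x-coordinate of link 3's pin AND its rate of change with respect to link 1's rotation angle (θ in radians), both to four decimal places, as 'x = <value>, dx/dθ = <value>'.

geometry: r = 39 mm, L = 282 mm, e = 19 mm
crank pin P = (r cos θ, r sin θ) = (5.427751, -38.620455)
h = r sin θ − e = -38.620455 − 19 = -57.620455
x = r cos θ + √(L² − h²) = 5.427751 + 276.050508 = 281.478259
dx/dθ = −r sin θ − h·r cos θ/√(L² − h²) (θ in radians; h = -57.620455) = 39.753398

x = 281.4783, dx/dθ = 39.7534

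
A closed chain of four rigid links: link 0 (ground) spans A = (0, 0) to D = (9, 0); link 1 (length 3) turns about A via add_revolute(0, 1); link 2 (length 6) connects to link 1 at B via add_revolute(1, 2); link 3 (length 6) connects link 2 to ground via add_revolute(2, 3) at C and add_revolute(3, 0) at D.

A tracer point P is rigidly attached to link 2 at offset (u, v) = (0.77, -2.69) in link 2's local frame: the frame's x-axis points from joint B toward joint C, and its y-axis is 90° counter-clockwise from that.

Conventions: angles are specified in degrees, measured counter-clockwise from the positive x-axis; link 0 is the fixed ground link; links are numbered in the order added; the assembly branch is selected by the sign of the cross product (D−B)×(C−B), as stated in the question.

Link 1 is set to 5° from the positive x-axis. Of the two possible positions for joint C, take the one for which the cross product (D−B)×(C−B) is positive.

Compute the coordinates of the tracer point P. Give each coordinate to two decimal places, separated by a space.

A=(0,0), D=(9.00,0)
B = A + 3.00·(cos5°, sin5°) = (2.9886, 0.2615)
|BD| = 6.0171
circle(B,6.00) ∩ circle(D,6.00): a=3.0085, h=5.1912
  candidates: C₊=(6.2199,5.3170) cross=31.236; C₋=(5.7687,-5.0556) cross=-31.236
  branch + wants cross > 0 → take C=(6.2199,5.3170) (cross=31.236)
ex = (C−B)/|BC| = (0.5385,0.8426); ey = (-0.8426,0.5385)
P = B + 0.77·ex + -2.69·ey = (5.6698,-0.5384)

5.67 -0.54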